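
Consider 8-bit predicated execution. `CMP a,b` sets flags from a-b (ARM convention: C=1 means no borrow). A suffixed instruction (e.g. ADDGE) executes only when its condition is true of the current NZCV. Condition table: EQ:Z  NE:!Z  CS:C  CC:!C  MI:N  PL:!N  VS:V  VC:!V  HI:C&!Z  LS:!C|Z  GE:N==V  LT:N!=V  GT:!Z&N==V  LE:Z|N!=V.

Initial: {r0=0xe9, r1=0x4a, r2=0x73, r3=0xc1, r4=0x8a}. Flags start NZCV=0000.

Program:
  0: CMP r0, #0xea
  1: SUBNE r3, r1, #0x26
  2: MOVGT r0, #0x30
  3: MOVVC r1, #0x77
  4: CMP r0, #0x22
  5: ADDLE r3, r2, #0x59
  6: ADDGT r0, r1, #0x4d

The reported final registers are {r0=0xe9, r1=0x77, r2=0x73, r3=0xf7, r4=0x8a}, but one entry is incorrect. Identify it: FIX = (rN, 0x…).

0: ✓ CMP  NZCV=1000
1: ✓ SUBNE  r3←0x24
2: · MOVGT
3: ✓ MOVVC  r1←0x77
4: ✓ CMP  NZCV=1010
5: ✓ ADDLE  r3←0xcc
6: · ADDGT

FIX = (r3, 0xcc)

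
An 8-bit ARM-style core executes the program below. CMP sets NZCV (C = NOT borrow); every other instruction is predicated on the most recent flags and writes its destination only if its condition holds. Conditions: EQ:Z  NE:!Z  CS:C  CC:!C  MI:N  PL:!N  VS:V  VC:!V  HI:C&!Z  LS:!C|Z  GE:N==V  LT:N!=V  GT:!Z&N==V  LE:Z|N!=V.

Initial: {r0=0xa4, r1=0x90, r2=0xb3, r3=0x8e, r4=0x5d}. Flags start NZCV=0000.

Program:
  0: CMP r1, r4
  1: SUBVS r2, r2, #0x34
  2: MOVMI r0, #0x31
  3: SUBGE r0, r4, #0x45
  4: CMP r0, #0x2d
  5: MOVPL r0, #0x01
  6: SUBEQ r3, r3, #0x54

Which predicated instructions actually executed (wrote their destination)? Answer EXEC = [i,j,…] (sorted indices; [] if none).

EXEC = [1,5]

0: ✓ CMP  NZCV=0011
1: ✓ SUBVS  r2←0x7f
2: · MOVMI
3: · SUBGE
4: ✓ CMP  NZCV=0011
5: ✓ MOVPL  r0←0x01
6: · SUBEQ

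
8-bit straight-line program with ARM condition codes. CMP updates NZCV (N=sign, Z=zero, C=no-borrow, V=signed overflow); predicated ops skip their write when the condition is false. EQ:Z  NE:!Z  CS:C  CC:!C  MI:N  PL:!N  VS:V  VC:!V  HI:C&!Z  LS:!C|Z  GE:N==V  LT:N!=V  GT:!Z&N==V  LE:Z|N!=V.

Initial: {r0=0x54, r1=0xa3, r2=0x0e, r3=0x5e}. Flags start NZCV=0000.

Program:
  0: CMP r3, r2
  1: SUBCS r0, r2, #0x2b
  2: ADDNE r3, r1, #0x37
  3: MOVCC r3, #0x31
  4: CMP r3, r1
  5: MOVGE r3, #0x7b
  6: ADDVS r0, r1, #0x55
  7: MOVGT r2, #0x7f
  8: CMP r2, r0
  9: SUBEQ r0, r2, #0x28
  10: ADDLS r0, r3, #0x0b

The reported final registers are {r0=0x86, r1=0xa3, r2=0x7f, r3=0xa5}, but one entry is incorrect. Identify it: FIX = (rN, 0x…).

[0] flags=0010 → (cmp)
[1] flags=0010 CS?T → r0=0xe3
[2] flags=0010 NE?T → r3=0xda
[3] flags=0010 CC?F → skip
[4] flags=0010 → (cmp)
[5] flags=0010 GE?T → r3=0x7b
[6] flags=0010 VS?F → skip
[7] flags=0010 GT?T → r2=0x7f
[8] flags=1001 → (cmp)
[9] flags=1001 EQ?F → skip
[10] flags=1001 LS?T → r0=0x86

FIX = (r3, 0x7b)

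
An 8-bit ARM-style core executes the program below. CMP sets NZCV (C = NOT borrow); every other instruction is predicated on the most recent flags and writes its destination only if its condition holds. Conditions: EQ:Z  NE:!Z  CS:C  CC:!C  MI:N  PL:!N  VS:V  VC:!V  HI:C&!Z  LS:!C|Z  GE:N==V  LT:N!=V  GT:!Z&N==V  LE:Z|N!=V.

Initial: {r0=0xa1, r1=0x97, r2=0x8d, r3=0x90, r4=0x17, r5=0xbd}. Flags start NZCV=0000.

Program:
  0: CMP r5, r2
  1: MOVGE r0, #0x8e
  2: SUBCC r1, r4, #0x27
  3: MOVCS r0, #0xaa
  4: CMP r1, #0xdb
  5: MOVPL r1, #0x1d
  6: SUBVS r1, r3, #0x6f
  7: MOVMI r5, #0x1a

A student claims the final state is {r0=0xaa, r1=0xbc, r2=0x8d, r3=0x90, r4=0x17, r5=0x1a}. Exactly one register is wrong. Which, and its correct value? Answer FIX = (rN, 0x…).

FIX = (r1, 0x97)

0: ✓ CMP  NZCV=0010
1: ✓ MOVGE  r0←0x8e
2: · SUBCC
3: ✓ MOVCS  r0←0xaa
4: ✓ CMP  NZCV=1000
5: · MOVPL
6: · SUBVS
7: ✓ MOVMI  r5←0x1a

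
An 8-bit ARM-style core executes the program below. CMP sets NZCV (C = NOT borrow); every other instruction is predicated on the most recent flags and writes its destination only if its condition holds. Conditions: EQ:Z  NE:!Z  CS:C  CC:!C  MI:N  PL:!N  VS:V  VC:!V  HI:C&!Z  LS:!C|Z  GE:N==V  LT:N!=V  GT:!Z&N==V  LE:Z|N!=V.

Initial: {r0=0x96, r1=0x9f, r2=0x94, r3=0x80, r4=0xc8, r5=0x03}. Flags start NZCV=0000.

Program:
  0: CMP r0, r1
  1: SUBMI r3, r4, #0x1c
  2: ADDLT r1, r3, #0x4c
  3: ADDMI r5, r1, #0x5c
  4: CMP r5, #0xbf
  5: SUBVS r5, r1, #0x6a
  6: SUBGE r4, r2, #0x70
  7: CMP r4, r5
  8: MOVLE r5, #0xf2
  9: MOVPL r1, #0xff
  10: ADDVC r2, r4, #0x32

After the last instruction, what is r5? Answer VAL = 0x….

[0] flags=1000 → (cmp)
[1] flags=1000 MI?T → r3=0xac
[2] flags=1000 LT?T → r1=0xf8
[3] flags=1000 MI?T → r5=0x54
[4] flags=1001 → (cmp)
[5] flags=1001 VS?T → r5=0x8e
[6] flags=1001 GE?T → r4=0x24
[7] flags=1001 → (cmp)
[8] flags=1001 LE?F → skip
[9] flags=1001 PL?F → skip
[10] flags=1001 VC?F → skip

VAL = 0x8e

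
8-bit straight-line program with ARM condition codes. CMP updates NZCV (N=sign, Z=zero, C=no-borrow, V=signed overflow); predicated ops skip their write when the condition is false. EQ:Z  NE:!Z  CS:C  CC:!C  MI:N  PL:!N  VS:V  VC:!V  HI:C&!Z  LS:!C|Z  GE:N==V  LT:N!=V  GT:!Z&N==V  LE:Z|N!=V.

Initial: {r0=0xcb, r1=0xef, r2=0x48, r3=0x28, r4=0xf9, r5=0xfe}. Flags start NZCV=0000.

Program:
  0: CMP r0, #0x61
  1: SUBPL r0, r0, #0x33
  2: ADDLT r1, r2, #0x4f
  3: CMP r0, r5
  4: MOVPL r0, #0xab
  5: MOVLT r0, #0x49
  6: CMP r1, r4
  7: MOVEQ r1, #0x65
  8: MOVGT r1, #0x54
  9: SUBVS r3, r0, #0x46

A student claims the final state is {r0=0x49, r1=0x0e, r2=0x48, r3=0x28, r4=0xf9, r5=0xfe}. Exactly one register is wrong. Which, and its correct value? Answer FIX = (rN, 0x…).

[0] flags=0011 → (cmp)
[1] flags=0011 PL?T → r0=0x98
[2] flags=0011 LT?T → r1=0x97
[3] flags=1000 → (cmp)
[4] flags=1000 PL?F → skip
[5] flags=1000 LT?T → r0=0x49
[6] flags=1000 → (cmp)
[7] flags=1000 EQ?F → skip
[8] flags=1000 GT?F → skip
[9] flags=1000 VS?F → skip

FIX = (r1, 0x97)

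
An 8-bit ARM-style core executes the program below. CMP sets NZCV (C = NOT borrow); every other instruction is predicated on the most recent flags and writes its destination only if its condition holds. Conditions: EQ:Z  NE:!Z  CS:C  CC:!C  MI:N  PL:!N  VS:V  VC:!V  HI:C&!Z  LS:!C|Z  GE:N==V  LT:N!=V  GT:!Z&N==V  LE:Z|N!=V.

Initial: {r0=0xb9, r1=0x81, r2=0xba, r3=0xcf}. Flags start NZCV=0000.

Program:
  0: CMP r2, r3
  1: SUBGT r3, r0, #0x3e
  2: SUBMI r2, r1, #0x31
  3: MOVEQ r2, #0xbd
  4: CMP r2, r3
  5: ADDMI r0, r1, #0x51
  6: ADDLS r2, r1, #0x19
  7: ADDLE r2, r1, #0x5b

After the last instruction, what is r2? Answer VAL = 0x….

VAL = 0x9a

[0] flags=1000 → (cmp)
[1] flags=1000 GT?F → skip
[2] flags=1000 MI?T → r2=0x50
[3] flags=1000 EQ?F → skip
[4] flags=1001 → (cmp)
[5] flags=1001 MI?T → r0=0xd2
[6] flags=1001 LS?T → r2=0x9a
[7] flags=1001 LE?F → skip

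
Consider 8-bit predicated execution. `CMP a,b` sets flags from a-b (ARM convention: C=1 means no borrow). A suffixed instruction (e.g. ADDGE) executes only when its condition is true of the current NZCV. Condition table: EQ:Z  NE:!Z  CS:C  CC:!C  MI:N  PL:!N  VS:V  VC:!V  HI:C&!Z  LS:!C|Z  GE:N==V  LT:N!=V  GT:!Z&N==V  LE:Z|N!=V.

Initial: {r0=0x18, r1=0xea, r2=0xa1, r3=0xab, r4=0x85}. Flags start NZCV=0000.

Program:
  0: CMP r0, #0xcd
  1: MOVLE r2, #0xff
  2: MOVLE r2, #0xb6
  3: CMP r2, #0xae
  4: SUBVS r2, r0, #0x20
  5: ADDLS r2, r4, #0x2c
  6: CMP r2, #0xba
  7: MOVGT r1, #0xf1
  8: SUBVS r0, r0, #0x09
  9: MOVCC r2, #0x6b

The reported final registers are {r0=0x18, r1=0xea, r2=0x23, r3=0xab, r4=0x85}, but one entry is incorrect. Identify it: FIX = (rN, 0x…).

0: ✓ CMP  NZCV=0000
1: · MOVLE
2: · MOVLE
3: ✓ CMP  NZCV=1000
4: · SUBVS
5: ✓ ADDLS  r2←0xb1
6: ✓ CMP  NZCV=1000
7: · MOVGT
8: · SUBVS
9: ✓ MOVCC  r2←0x6b

FIX = (r2, 0x6b)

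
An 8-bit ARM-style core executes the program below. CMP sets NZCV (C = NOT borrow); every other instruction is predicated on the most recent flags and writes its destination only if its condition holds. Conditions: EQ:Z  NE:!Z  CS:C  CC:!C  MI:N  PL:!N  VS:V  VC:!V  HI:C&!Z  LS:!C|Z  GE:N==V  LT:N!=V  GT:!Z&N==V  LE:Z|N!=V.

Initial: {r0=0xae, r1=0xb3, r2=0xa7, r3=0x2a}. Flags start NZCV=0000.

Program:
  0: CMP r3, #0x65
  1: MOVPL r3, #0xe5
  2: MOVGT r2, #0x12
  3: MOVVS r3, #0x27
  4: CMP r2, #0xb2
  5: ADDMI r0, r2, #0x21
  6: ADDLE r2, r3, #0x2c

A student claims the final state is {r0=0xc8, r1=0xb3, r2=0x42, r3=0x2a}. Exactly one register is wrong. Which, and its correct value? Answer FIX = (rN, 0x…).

[0] flags=1000 → (cmp)
[1] flags=1000 PL?F → skip
[2] flags=1000 GT?F → skip
[3] flags=1000 VS?F → skip
[4] flags=1000 → (cmp)
[5] flags=1000 MI?T → r0=0xc8
[6] flags=1000 LE?T → r2=0x56

FIX = (r2, 0x56)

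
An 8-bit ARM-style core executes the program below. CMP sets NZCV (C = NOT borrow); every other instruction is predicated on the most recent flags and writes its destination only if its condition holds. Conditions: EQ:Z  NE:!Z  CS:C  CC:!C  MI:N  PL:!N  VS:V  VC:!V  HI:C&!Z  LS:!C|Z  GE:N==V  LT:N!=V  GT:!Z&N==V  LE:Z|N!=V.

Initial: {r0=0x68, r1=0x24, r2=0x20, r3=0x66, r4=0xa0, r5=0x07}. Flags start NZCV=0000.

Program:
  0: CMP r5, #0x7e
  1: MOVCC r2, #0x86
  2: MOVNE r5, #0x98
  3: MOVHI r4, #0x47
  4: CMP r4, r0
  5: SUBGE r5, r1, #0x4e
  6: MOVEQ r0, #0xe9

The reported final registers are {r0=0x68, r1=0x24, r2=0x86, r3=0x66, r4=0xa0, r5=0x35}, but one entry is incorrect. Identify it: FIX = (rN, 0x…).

0: ✓ CMP  NZCV=1000
1: ✓ MOVCC  r2←0x86
2: ✓ MOVNE  r5←0x98
3: · MOVHI
4: ✓ CMP  NZCV=0011
5: · SUBGE
6: · MOVEQ

FIX = (r5, 0x98)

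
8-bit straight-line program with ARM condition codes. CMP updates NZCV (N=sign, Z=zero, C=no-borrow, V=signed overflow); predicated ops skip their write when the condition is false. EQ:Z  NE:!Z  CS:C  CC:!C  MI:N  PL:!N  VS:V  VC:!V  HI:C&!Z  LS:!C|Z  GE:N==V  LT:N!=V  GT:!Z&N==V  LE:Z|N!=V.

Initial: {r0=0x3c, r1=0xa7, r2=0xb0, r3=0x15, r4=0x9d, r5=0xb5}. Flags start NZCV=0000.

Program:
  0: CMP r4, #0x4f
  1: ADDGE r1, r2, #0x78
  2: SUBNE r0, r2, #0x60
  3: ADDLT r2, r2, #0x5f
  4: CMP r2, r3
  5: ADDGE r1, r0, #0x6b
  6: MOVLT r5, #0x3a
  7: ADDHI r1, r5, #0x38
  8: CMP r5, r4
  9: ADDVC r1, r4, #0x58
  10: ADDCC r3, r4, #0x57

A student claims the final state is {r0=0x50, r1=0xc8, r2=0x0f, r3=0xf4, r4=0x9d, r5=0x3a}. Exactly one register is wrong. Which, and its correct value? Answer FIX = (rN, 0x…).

0: ✓ CMP  NZCV=0011
1: · ADDGE
2: ✓ SUBNE  r0←0x50
3: ✓ ADDLT  r2←0x0f
4: ✓ CMP  NZCV=1000
5: · ADDGE
6: ✓ MOVLT  r5←0x3a
7: · ADDHI
8: ✓ CMP  NZCV=1001
9: · ADDVC
10: ✓ ADDCC  r3←0xf4

FIX = (r1, 0xa7)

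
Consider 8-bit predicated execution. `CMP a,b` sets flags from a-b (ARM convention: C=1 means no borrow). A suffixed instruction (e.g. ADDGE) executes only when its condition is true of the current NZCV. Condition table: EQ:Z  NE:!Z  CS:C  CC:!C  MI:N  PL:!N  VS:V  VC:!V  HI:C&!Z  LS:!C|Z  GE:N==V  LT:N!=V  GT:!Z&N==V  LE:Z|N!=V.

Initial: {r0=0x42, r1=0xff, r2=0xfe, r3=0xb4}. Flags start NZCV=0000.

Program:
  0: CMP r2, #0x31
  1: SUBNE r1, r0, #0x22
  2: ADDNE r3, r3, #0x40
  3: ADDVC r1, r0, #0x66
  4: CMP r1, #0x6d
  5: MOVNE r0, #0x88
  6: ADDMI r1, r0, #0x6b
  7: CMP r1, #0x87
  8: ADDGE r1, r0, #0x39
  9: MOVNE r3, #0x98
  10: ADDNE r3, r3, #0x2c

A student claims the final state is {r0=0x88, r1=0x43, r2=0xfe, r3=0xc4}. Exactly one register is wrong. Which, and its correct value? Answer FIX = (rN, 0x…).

[0] flags=1010 → (cmp)
[1] flags=1010 NE?T → r1=0x20
[2] flags=1010 NE?T → r3=0xf4
[3] flags=1010 VC?T → r1=0xa8
[4] flags=0011 → (cmp)
[5] flags=0011 NE?T → r0=0x88
[6] flags=0011 MI?F → skip
[7] flags=0010 → (cmp)
[8] flags=0010 GE?T → r1=0xc1
[9] flags=0010 NE?T → r3=0x98
[10] flags=0010 NE?T → r3=0xc4

FIX = (r1, 0xc1)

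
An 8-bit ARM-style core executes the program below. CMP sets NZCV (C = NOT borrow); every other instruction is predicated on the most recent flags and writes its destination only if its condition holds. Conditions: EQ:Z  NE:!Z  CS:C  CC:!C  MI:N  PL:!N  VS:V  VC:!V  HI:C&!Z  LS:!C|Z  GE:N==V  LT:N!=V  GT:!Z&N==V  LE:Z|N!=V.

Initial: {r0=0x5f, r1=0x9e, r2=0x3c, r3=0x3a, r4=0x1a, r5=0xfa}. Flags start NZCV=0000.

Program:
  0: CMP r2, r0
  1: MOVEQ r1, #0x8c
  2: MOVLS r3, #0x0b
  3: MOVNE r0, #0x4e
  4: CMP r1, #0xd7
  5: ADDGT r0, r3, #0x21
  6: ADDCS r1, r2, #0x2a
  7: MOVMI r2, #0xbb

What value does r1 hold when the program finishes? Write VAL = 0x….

[0] flags=1000 → (cmp)
[1] flags=1000 EQ?F → skip
[2] flags=1000 LS?T → r3=0x0b
[3] flags=1000 NE?T → r0=0x4e
[4] flags=1000 → (cmp)
[5] flags=1000 GT?F → skip
[6] flags=1000 CS?F → skip
[7] flags=1000 MI?T → r2=0xbb

VAL = 0x9e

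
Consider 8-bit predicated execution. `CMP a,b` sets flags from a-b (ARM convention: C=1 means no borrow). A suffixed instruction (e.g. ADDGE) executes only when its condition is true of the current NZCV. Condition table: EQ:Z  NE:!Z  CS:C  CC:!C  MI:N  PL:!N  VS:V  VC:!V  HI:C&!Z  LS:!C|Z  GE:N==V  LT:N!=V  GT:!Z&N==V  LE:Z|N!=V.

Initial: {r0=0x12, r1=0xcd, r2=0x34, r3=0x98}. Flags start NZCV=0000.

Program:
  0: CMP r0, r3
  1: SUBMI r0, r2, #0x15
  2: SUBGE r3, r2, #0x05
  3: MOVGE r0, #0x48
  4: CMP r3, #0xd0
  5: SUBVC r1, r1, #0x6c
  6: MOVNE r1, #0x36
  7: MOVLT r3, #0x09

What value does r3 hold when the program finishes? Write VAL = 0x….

[0] flags=0000 → (cmp)
[1] flags=0000 MI?F → skip
[2] flags=0000 GE?T → r3=0x2f
[3] flags=0000 GE?T → r0=0x48
[4] flags=0000 → (cmp)
[5] flags=0000 VC?T → r1=0x61
[6] flags=0000 NE?T → r1=0x36
[7] flags=0000 LT?F → skip

VAL = 0x2f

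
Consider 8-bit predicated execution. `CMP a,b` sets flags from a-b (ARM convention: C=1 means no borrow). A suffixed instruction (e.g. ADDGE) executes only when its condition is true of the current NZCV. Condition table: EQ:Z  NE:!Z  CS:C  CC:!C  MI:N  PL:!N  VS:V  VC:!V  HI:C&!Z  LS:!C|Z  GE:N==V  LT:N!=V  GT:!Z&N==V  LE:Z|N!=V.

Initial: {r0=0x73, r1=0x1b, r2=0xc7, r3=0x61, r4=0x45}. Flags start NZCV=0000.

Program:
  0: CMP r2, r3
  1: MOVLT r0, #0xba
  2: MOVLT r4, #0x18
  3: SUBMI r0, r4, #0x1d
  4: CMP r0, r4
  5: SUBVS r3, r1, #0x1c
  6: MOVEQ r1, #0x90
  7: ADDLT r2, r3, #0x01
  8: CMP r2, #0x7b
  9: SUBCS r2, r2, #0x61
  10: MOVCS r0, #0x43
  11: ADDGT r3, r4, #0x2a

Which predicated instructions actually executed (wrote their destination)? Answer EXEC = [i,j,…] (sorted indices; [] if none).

0: ✓ CMP  NZCV=0011
1: ✓ MOVLT  r0←0xba
2: ✓ MOVLT  r4←0x18
3: · SUBMI
4: ✓ CMP  NZCV=1010
5: · SUBVS
6: · MOVEQ
7: ✓ ADDLT  r2←0x62
8: ✓ CMP  NZCV=1000
9: · SUBCS
10: · MOVCS
11: · ADDGT

EXEC = [1,2,7]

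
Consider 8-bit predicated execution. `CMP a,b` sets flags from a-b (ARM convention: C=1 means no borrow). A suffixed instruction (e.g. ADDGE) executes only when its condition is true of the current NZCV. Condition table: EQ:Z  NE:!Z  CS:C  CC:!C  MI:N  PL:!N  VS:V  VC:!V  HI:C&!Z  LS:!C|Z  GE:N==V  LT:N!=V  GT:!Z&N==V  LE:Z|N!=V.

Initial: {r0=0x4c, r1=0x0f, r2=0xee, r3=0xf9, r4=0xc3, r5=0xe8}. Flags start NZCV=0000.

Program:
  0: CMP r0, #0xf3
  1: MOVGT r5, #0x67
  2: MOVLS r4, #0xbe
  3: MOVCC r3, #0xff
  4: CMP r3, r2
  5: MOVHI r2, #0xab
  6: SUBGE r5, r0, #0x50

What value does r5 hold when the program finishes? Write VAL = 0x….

VAL = 0xfc

[0] flags=0000 → (cmp)
[1] flags=0000 GT?T → r5=0x67
[2] flags=0000 LS?T → r4=0xbe
[3] flags=0000 CC?T → r3=0xff
[4] flags=0010 → (cmp)
[5] flags=0010 HI?T → r2=0xab
[6] flags=0010 GE?T → r5=0xfc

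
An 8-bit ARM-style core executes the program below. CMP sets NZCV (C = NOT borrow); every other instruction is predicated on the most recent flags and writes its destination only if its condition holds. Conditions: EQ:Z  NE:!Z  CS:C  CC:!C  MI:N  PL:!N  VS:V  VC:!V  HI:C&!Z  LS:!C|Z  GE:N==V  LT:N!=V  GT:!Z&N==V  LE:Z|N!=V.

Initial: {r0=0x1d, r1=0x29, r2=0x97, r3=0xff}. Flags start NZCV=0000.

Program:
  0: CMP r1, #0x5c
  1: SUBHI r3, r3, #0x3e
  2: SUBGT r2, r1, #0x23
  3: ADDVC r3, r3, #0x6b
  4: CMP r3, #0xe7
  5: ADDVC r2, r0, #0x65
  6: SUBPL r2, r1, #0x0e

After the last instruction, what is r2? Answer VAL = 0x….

[0] flags=1000 → (cmp)
[1] flags=1000 HI?F → skip
[2] flags=1000 GT?F → skip
[3] flags=1000 VC?T → r3=0x6a
[4] flags=1001 → (cmp)
[5] flags=1001 VC?F → skip
[6] flags=1001 PL?F → skip

VAL = 0x97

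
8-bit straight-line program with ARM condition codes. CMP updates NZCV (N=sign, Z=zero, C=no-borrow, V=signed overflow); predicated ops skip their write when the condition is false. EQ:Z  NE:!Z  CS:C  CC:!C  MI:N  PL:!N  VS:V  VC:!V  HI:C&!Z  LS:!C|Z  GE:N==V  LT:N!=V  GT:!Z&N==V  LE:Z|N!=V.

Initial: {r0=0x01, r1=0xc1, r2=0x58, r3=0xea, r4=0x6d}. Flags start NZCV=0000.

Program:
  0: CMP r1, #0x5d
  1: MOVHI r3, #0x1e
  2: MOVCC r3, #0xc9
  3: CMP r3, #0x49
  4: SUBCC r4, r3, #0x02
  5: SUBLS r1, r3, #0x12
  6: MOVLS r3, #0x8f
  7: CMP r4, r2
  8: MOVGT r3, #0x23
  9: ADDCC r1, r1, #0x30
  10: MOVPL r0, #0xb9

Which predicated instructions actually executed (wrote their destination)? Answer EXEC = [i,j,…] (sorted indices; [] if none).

0: ✓ CMP  NZCV=0011
1: ✓ MOVHI  r3←0x1e
2: · MOVCC
3: ✓ CMP  NZCV=1000
4: ✓ SUBCC  r4←0x1c
5: ✓ SUBLS  r1←0x0c
6: ✓ MOVLS  r3←0x8f
7: ✓ CMP  NZCV=1000
8: · MOVGT
9: ✓ ADDCC  r1←0x3c
10: · MOVPL

EXEC = [1,4,5,6,9]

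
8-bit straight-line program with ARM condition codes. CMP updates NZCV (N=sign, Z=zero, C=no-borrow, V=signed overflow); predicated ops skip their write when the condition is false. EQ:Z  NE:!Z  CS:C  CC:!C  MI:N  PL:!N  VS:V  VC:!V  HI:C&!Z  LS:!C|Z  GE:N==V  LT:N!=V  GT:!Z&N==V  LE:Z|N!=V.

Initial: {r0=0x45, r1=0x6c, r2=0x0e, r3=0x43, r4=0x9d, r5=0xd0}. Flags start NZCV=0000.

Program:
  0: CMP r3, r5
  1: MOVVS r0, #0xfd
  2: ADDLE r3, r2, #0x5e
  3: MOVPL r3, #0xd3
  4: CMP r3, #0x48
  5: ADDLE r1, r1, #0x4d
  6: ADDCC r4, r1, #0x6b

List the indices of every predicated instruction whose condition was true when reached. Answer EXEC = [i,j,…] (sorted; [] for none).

0: ✓ CMP  NZCV=0000
1: · MOVVS
2: · ADDLE
3: ✓ MOVPL  r3←0xd3
4: ✓ CMP  NZCV=1010
5: ✓ ADDLE  r1←0xb9
6: · ADDCC

EXEC = [3,5]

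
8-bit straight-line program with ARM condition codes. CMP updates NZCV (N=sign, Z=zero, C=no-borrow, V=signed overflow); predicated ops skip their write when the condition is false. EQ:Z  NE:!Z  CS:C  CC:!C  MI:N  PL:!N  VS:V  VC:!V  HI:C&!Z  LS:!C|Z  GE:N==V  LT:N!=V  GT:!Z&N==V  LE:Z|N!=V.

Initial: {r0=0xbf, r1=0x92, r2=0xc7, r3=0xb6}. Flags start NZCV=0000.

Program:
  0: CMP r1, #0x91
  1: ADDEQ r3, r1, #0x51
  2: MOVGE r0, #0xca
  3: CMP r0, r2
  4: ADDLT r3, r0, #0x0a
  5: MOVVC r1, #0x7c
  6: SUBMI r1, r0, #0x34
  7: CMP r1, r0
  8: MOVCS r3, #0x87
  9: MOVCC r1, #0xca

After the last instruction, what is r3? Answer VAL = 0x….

VAL = 0xb6

[0] flags=0010 → (cmp)
[1] flags=0010 EQ?F → skip
[2] flags=0010 GE?T → r0=0xca
[3] flags=0010 → (cmp)
[4] flags=0010 LT?F → skip
[5] flags=0010 VC?T → r1=0x7c
[6] flags=0010 MI?F → skip
[7] flags=1001 → (cmp)
[8] flags=1001 CS?F → skip
[9] flags=1001 CC?T → r1=0xca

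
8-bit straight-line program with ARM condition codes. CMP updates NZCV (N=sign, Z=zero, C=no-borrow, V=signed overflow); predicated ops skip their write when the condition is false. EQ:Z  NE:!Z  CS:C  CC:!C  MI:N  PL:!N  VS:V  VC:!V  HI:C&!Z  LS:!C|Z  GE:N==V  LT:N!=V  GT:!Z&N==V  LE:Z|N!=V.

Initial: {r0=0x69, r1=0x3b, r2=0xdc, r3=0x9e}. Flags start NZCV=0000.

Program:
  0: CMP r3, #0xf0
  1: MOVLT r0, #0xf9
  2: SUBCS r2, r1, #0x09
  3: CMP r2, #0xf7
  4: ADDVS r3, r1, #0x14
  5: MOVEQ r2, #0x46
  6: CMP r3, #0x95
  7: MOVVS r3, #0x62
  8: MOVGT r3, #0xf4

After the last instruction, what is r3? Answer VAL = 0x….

0: ✓ CMP  NZCV=1000
1: ✓ MOVLT  r0←0xf9
2: · SUBCS
3: ✓ CMP  NZCV=1000
4: · ADDVS
5: · MOVEQ
6: ✓ CMP  NZCV=0010
7: · MOVVS
8: ✓ MOVGT  r3←0xf4

VAL = 0xf4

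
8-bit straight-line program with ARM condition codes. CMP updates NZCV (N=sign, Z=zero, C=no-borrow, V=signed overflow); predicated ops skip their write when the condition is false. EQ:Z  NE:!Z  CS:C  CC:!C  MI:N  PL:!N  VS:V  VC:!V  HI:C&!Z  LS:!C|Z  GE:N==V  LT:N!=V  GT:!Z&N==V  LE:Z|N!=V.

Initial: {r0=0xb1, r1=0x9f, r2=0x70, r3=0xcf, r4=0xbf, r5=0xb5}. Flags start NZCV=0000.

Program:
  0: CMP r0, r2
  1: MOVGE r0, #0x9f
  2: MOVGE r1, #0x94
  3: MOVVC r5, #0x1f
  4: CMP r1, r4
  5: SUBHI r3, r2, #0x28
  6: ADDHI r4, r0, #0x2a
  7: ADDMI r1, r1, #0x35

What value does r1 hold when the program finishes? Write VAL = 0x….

0: ✓ CMP  NZCV=0011
1: · MOVGE
2: · MOVGE
3: · MOVVC
4: ✓ CMP  NZCV=1000
5: · SUBHI
6: · ADDHI
7: ✓ ADDMI  r1←0xd4

VAL = 0xd4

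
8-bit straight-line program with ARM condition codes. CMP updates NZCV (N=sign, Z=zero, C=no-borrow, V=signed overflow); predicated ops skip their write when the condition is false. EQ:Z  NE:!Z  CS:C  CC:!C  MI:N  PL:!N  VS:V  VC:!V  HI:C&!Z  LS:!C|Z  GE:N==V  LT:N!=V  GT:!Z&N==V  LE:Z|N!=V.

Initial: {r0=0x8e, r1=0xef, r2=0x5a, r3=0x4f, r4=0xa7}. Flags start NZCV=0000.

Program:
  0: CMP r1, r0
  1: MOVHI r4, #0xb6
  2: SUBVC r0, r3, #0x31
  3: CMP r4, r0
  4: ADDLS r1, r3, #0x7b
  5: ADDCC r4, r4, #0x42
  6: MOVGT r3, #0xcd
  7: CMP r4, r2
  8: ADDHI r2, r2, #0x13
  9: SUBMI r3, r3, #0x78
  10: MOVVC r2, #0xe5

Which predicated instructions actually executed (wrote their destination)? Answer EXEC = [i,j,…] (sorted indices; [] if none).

0: ✓ CMP  NZCV=0010
1: ✓ MOVHI  r4←0xb6
2: ✓ SUBVC  r0←0x1e
3: ✓ CMP  NZCV=1010
4: · ADDLS
5: · ADDCC
6: · MOVGT
7: ✓ CMP  NZCV=0011
8: ✓ ADDHI  r2←0x6d
9: · SUBMI
10: · MOVVC

EXEC = [1,2,8]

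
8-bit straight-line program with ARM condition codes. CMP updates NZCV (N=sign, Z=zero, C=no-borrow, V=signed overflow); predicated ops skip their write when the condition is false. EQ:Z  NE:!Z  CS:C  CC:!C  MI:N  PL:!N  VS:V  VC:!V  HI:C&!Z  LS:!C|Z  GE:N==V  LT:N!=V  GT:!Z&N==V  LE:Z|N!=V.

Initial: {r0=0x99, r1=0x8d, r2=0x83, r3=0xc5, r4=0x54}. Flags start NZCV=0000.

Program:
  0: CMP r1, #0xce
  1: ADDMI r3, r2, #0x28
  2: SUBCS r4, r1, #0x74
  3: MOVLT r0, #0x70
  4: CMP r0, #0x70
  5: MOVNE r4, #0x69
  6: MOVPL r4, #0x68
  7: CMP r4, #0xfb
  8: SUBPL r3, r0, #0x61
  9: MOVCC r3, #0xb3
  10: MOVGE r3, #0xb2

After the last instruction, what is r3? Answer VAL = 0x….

0: ✓ CMP  NZCV=1000
1: ✓ ADDMI  r3←0xab
2: · SUBCS
3: ✓ MOVLT  r0←0x70
4: ✓ CMP  NZCV=0110
5: · MOVNE
6: ✓ MOVPL  r4←0x68
7: ✓ CMP  NZCV=0000
8: ✓ SUBPL  r3←0x0f
9: ✓ MOVCC  r3←0xb3
10: ✓ MOVGE  r3←0xb2

VAL = 0xb2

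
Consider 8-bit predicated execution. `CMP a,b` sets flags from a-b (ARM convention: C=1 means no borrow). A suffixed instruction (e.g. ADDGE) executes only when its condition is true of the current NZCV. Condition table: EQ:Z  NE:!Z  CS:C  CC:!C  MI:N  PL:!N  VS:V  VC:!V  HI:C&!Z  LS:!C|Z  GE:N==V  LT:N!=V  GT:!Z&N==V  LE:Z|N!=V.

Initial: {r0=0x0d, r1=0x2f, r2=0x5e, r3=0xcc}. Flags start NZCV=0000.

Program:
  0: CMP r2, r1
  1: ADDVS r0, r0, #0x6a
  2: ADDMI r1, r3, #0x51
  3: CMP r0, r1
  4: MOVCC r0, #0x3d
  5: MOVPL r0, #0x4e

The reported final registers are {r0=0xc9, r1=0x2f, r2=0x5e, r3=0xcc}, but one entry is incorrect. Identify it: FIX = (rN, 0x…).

FIX = (r0, 0x3d)

[0] flags=0010 → (cmp)
[1] flags=0010 VS?F → skip
[2] flags=0010 MI?F → skip
[3] flags=1000 → (cmp)
[4] flags=1000 CC?T → r0=0x3d
[5] flags=1000 PL?F → skip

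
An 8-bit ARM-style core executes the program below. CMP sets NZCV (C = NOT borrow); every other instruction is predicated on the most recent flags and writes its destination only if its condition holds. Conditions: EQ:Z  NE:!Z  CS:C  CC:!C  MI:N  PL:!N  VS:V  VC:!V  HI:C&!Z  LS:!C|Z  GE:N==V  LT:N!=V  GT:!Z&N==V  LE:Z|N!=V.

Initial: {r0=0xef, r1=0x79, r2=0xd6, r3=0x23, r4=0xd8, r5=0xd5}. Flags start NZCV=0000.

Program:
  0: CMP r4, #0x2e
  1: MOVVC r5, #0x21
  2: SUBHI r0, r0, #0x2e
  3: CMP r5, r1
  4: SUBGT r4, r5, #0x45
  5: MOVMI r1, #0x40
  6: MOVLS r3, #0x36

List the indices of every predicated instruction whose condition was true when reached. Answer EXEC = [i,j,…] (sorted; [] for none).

0: ✓ CMP  NZCV=1010
1: ✓ MOVVC  r5←0x21
2: ✓ SUBHI  r0←0xc1
3: ✓ CMP  NZCV=1000
4: · SUBGT
5: ✓ MOVMI  r1←0x40
6: ✓ MOVLS  r3←0x36

EXEC = [1,2,5,6]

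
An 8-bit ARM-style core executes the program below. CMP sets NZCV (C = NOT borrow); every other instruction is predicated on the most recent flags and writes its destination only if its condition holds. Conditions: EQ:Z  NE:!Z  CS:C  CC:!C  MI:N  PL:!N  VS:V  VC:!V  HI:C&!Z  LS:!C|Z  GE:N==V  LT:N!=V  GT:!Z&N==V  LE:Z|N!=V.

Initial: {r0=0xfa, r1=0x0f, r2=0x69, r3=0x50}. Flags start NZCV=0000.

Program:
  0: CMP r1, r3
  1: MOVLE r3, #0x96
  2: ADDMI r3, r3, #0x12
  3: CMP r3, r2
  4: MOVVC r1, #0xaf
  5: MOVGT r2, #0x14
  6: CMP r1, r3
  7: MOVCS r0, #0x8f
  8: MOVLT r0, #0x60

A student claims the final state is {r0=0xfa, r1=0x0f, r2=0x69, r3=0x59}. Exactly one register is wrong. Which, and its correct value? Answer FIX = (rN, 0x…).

0: ✓ CMP  NZCV=1000
1: ✓ MOVLE  r3←0x96
2: ✓ ADDMI  r3←0xa8
3: ✓ CMP  NZCV=0011
4: · MOVVC
5: · MOVGT
6: ✓ CMP  NZCV=0000
7: · MOVCS
8: · MOVLT

FIX = (r3, 0xa8)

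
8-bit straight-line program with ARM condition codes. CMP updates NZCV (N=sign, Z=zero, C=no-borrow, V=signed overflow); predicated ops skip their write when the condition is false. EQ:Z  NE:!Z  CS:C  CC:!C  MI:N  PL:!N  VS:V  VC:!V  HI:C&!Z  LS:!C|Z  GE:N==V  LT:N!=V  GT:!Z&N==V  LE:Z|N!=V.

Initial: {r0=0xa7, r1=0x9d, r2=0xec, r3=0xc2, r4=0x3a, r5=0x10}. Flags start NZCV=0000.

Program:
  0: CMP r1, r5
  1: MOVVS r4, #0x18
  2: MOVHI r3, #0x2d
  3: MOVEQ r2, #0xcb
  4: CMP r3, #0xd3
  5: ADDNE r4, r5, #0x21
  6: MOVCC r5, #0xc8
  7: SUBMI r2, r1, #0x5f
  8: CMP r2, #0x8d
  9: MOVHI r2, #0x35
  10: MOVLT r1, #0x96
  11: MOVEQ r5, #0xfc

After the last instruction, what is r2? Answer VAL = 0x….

[0] flags=1010 → (cmp)
[1] flags=1010 VS?F → skip
[2] flags=1010 HI?T → r3=0x2d
[3] flags=1010 EQ?F → skip
[4] flags=0000 → (cmp)
[5] flags=0000 NE?T → r4=0x31
[6] flags=0000 CC?T → r5=0xc8
[7] flags=0000 MI?F → skip
[8] flags=0010 → (cmp)
[9] flags=0010 HI?T → r2=0x35
[10] flags=0010 LT?F → skip
[11] flags=0010 EQ?F → skip

VAL = 0x35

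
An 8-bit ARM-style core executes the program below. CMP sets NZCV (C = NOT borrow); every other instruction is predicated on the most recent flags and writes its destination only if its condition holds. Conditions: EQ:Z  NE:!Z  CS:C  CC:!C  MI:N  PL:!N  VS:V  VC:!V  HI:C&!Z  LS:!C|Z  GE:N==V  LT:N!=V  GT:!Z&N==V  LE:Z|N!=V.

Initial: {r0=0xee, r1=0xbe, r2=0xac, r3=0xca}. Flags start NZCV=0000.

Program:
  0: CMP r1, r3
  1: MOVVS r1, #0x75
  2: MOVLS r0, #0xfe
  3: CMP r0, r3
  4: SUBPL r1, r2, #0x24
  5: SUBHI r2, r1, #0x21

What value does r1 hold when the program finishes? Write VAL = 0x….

VAL = 0x88

[0] flags=1000 → (cmp)
[1] flags=1000 VS?F → skip
[2] flags=1000 LS?T → r0=0xfe
[3] flags=0010 → (cmp)
[4] flags=0010 PL?T → r1=0x88
[5] flags=0010 HI?T → r2=0x67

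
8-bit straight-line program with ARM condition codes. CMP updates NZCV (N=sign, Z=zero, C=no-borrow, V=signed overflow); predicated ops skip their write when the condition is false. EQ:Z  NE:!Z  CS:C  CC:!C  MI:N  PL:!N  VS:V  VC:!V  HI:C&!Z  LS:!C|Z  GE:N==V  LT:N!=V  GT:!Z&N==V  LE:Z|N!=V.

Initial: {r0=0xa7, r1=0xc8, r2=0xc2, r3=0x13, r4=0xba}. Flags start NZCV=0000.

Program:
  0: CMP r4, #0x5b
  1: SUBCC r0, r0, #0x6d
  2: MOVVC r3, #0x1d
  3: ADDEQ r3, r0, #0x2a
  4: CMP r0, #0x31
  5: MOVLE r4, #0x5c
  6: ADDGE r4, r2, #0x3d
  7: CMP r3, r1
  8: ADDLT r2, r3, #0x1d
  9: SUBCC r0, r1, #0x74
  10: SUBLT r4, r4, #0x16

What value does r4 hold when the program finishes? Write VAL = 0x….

VAL = 0x5c

[0] flags=0011 → (cmp)
[1] flags=0011 CC?F → skip
[2] flags=0011 VC?F → skip
[3] flags=0011 EQ?F → skip
[4] flags=0011 → (cmp)
[5] flags=0011 LE?T → r4=0x5c
[6] flags=0011 GE?F → skip
[7] flags=0000 → (cmp)
[8] flags=0000 LT?F → skip
[9] flags=0000 CC?T → r0=0x54
[10] flags=0000 LT?F → skip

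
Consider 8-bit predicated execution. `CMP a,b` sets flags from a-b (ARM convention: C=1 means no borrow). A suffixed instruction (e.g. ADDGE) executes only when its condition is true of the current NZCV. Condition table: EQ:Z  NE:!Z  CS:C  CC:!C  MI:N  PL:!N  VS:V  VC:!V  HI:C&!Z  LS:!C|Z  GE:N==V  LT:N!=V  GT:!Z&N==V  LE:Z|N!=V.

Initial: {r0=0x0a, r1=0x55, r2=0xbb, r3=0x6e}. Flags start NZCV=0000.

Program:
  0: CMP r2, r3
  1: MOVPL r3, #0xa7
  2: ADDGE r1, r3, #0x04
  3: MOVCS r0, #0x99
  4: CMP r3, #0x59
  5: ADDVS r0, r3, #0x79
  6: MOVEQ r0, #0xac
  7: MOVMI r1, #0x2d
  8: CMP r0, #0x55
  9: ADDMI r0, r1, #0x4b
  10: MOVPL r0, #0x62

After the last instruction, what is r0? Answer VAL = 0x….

0: ✓ CMP  NZCV=0011
1: ✓ MOVPL  r3←0xa7
2: · ADDGE
3: ✓ MOVCS  r0←0x99
4: ✓ CMP  NZCV=0011
5: ✓ ADDVS  r0←0x20
6: · MOVEQ
7: · MOVMI
8: ✓ CMP  NZCV=1000
9: ✓ ADDMI  r0←0xa0
10: · MOVPL

VAL = 0xa0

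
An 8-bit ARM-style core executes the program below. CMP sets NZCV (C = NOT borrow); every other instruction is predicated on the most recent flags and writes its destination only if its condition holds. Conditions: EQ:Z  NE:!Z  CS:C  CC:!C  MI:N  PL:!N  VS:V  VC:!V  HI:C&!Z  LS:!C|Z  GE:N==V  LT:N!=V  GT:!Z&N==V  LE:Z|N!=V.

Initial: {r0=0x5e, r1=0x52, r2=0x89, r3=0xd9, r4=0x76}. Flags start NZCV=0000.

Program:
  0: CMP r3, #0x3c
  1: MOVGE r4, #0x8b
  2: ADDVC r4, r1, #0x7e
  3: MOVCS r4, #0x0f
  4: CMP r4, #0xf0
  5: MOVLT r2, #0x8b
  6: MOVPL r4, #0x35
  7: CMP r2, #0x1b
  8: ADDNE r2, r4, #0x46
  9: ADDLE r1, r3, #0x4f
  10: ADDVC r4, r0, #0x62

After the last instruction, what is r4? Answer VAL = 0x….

0: ✓ CMP  NZCV=1010
1: · MOVGE
2: ✓ ADDVC  r4←0xd0
3: ✓ MOVCS  r4←0x0f
4: ✓ CMP  NZCV=0000
5: · MOVLT
6: ✓ MOVPL  r4←0x35
7: ✓ CMP  NZCV=0011
8: ✓ ADDNE  r2←0x7b
9: ✓ ADDLE  r1←0x28
10: · ADDVC

VAL = 0x35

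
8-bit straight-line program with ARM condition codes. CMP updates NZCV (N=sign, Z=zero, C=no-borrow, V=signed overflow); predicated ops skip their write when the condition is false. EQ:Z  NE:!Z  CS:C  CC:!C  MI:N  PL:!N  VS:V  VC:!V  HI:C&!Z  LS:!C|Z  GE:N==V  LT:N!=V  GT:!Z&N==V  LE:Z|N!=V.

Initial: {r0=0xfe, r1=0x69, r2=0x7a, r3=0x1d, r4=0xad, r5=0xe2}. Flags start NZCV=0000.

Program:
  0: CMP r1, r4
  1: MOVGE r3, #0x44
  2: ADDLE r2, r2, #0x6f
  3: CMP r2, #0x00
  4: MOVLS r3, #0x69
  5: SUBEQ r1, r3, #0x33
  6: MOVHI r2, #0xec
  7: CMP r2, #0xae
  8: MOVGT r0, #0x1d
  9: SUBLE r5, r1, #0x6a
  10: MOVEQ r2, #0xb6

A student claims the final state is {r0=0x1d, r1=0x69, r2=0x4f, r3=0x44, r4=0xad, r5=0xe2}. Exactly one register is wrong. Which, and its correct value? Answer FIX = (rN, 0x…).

FIX = (r2, 0xec)

0: ✓ CMP  NZCV=1001
1: ✓ MOVGE  r3←0x44
2: · ADDLE
3: ✓ CMP  NZCV=0010
4: · MOVLS
5: · SUBEQ
6: ✓ MOVHI  r2←0xec
7: ✓ CMP  NZCV=0010
8: ✓ MOVGT  r0←0x1d
9: · SUBLE
10: · MOVEQ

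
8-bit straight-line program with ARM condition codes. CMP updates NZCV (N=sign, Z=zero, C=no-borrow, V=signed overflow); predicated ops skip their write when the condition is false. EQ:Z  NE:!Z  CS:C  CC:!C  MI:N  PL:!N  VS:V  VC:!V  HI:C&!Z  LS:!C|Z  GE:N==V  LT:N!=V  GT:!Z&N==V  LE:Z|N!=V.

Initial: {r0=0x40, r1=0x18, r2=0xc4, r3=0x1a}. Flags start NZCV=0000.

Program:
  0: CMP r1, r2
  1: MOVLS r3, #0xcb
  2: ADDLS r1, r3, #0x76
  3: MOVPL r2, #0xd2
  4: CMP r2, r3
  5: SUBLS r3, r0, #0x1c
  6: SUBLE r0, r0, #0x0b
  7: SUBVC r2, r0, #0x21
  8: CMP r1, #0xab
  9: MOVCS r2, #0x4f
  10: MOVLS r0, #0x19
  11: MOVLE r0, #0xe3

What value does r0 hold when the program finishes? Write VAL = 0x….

VAL = 0x19

[0] flags=0000 → (cmp)
[1] flags=0000 LS?T → r3=0xcb
[2] flags=0000 LS?T → r1=0x41
[3] flags=0000 PL?T → r2=0xd2
[4] flags=0010 → (cmp)
[5] flags=0010 LS?F → skip
[6] flags=0010 LE?F → skip
[7] flags=0010 VC?T → r2=0x1f
[8] flags=1001 → (cmp)
[9] flags=1001 CS?F → skip
[10] flags=1001 LS?T → r0=0x19
[11] flags=1001 LE?F → skip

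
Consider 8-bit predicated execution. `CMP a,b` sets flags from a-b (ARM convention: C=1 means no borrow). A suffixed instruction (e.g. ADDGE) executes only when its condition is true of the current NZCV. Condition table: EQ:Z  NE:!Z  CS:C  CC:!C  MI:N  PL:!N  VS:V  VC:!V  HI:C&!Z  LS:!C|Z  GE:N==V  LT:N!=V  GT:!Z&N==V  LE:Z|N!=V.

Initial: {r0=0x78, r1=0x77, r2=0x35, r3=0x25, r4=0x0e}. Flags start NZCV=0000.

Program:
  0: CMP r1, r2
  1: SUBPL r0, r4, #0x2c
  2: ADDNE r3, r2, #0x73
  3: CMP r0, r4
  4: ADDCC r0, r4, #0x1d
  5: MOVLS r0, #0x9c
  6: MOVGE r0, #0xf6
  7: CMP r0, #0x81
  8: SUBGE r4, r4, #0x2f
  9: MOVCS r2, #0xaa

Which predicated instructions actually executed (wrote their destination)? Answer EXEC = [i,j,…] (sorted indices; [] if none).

EXEC = [1,2,8,9]

[0] flags=0010 → (cmp)
[1] flags=0010 PL?T → r0=0xe2
[2] flags=0010 NE?T → r3=0xa8
[3] flags=1010 → (cmp)
[4] flags=1010 CC?F → skip
[5] flags=1010 LS?F → skip
[6] flags=1010 GE?F → skip
[7] flags=0010 → (cmp)
[8] flags=0010 GE?T → r4=0xdf
[9] flags=0010 CS?T → r2=0xaa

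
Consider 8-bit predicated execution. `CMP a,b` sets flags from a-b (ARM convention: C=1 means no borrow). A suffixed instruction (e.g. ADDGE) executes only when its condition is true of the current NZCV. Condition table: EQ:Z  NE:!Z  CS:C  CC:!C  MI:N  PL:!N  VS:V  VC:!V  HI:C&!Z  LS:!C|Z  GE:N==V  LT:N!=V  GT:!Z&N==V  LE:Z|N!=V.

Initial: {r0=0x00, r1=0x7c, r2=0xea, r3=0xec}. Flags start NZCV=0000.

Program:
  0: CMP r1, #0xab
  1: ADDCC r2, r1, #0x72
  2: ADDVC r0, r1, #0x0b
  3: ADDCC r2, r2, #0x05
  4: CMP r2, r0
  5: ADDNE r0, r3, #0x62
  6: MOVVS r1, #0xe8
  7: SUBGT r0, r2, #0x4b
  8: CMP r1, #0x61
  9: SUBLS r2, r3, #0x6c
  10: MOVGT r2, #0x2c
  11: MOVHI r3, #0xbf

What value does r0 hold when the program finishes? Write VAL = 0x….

0: ✓ CMP  NZCV=1001
1: ✓ ADDCC  r2←0xee
2: · ADDVC
3: ✓ ADDCC  r2←0xf3
4: ✓ CMP  NZCV=1010
5: ✓ ADDNE  r0←0x4e
6: · MOVVS
7: · SUBGT
8: ✓ CMP  NZCV=0010
9: · SUBLS
10: ✓ MOVGT  r2←0x2c
11: ✓ MOVHI  r3←0xbf

VAL = 0x4e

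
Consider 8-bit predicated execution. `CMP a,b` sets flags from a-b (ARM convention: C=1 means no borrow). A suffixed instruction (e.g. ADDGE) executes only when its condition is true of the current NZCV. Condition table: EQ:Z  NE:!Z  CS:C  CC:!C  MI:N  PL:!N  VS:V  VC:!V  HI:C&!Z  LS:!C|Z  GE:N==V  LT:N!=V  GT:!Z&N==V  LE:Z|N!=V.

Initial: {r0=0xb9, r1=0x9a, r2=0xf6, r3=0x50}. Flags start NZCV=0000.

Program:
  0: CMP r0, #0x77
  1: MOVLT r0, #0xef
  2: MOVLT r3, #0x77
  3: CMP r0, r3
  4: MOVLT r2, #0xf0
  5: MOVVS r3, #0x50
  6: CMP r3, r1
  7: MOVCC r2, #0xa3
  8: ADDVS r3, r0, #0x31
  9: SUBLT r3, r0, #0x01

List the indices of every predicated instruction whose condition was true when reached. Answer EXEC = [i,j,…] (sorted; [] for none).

[0] flags=0011 → (cmp)
[1] flags=0011 LT?T → r0=0xef
[2] flags=0011 LT?T → r3=0x77
[3] flags=0011 → (cmp)
[4] flags=0011 LT?T → r2=0xf0
[5] flags=0011 VS?T → r3=0x50
[6] flags=1001 → (cmp)
[7] flags=1001 CC?T → r2=0xa3
[8] flags=1001 VS?T → r3=0x20
[9] flags=1001 LT?F → skip

EXEC = [1,2,4,5,7,8]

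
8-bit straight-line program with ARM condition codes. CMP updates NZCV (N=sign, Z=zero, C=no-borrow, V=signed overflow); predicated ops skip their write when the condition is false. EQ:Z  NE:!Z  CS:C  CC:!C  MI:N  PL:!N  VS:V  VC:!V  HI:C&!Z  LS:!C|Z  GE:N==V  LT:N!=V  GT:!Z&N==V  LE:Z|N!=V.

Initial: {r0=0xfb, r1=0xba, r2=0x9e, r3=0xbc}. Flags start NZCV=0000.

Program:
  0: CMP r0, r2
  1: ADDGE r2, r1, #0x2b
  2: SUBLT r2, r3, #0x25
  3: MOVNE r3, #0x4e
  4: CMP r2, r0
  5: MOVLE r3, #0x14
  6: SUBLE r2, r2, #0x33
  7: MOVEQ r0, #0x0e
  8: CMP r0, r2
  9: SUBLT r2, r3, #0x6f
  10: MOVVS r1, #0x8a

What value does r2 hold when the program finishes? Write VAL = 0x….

VAL = 0xb2

0: ✓ CMP  NZCV=0010
1: ✓ ADDGE  r2←0xe5
2: · SUBLT
3: ✓ MOVNE  r3←0x4e
4: ✓ CMP  NZCV=1000
5: ✓ MOVLE  r3←0x14
6: ✓ SUBLE  r2←0xb2
7: · MOVEQ
8: ✓ CMP  NZCV=0010
9: · SUBLT
10: · MOVVS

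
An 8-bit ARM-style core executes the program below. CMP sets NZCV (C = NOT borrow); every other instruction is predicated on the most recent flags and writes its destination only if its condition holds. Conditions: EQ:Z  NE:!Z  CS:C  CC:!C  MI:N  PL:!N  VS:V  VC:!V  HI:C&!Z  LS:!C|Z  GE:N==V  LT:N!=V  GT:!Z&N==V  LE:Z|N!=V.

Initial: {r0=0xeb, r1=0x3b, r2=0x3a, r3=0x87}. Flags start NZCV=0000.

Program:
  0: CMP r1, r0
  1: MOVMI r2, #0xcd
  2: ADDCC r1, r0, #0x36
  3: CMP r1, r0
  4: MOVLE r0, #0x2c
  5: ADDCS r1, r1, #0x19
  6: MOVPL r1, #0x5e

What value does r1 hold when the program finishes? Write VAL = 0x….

[0] flags=0000 → (cmp)
[1] flags=0000 MI?F → skip
[2] flags=0000 CC?T → r1=0x21
[3] flags=0000 → (cmp)
[4] flags=0000 LE?F → skip
[5] flags=0000 CS?F → skip
[6] flags=0000 PL?T → r1=0x5e

VAL = 0x5e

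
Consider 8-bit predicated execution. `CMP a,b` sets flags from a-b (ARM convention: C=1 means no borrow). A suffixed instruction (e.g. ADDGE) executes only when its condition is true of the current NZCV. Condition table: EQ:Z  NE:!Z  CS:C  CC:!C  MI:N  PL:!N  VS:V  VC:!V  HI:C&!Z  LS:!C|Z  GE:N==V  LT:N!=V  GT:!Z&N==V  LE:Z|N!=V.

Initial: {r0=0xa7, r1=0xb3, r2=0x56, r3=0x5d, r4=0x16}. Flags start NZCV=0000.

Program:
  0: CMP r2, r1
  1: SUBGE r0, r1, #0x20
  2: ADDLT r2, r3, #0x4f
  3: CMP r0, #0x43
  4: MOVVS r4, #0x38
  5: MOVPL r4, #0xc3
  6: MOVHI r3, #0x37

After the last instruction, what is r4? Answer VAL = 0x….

[0] flags=1001 → (cmp)
[1] flags=1001 GE?T → r0=0x93
[2] flags=1001 LT?F → skip
[3] flags=0011 → (cmp)
[4] flags=0011 VS?T → r4=0x38
[5] flags=0011 PL?T → r4=0xc3
[6] flags=0011 HI?T → r3=0x37

VAL = 0xc3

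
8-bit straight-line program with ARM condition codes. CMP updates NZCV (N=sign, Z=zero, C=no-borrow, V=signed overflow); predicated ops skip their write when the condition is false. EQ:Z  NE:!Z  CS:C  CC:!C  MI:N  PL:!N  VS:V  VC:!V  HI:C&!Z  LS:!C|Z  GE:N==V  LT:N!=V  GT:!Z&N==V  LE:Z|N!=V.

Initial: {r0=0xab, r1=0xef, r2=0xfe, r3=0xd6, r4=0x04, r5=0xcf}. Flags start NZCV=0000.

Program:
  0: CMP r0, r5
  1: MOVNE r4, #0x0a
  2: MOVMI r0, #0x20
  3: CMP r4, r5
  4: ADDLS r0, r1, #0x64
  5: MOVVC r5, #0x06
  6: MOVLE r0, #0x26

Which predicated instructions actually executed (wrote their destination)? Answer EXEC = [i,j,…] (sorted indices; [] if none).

EXEC = [1,2,4,5]

[0] flags=1000 → (cmp)
[1] flags=1000 NE?T → r4=0x0a
[2] flags=1000 MI?T → r0=0x20
[3] flags=0000 → (cmp)
[4] flags=0000 LS?T → r0=0x53
[5] flags=0000 VC?T → r5=0x06
[6] flags=0000 LE?F → skip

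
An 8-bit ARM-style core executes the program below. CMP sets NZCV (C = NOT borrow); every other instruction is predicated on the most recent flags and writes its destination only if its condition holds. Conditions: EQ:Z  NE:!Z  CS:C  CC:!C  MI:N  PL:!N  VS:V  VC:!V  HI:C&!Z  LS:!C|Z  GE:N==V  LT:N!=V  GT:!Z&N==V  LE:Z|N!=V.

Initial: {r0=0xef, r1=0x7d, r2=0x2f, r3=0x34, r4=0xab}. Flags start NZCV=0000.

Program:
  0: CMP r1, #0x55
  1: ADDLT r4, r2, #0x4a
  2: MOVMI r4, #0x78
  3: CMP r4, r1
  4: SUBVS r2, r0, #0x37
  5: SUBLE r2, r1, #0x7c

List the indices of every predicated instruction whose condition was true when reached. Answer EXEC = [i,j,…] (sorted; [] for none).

EXEC = [4,5]

0: ✓ CMP  NZCV=0010
1: · ADDLT
2: · MOVMI
3: ✓ CMP  NZCV=0011
4: ✓ SUBVS  r2←0xb8
5: ✓ SUBLE  r2←0x01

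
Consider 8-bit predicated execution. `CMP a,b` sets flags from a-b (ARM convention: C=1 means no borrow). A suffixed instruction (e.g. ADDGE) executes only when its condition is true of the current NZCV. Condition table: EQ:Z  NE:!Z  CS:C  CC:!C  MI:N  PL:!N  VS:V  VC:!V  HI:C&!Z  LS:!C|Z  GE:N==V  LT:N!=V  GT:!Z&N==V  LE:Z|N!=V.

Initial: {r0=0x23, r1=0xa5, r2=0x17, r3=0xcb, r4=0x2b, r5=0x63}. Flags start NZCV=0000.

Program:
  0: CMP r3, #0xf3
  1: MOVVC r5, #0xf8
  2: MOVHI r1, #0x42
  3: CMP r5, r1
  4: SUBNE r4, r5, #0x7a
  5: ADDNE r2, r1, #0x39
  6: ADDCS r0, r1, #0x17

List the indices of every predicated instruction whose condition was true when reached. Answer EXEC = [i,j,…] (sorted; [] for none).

EXEC = [1,4,5,6]

0: ✓ CMP  NZCV=1000
1: ✓ MOVVC  r5←0xf8
2: · MOVHI
3: ✓ CMP  NZCV=0010
4: ✓ SUBNE  r4←0x7e
5: ✓ ADDNE  r2←0xde
6: ✓ ADDCS  r0←0xbc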